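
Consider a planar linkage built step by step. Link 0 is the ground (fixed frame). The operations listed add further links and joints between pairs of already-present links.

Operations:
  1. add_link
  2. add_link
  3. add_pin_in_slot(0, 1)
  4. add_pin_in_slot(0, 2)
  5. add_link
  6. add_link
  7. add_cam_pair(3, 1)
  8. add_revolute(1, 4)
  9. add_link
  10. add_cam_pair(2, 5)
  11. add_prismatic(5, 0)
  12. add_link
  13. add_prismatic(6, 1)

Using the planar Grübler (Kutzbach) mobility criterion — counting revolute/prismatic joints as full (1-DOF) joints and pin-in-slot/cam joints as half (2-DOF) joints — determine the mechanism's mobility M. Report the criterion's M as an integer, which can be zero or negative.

(L,J1,J2)=(1,0,0); link0 fixed
link1: (2,0,0)
link2: (3,0,0)
PS 0-1 [J2]: (3,0,1)
PS 0-2 [J2]: (3,0,2)
link3: (4,0,2)
link4: (5,0,2)
C 3-1 [J2]: (5,0,3)
R 1-4 [J1]: (5,1,3)
link5: (6,1,3)
C 2-5 [J2]: (6,1,4)
P 5-0 [J1]: (6,2,4)
link6: (7,2,4)
P 6-1 [J1]: (7,3,4)
Grübler: 3·6 − 2·3 − 4 = 8

M = 8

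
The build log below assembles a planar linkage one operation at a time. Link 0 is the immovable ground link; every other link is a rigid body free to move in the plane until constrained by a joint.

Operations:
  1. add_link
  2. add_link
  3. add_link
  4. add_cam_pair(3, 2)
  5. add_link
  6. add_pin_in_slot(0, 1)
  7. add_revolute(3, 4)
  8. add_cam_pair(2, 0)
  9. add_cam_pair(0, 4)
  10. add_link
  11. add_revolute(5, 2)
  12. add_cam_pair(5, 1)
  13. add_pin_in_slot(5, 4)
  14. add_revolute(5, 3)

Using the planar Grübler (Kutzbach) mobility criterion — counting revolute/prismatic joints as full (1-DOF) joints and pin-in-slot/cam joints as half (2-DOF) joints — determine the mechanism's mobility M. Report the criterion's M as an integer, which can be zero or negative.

M = 3

link 0 = ground. State L|J1|J2 = 1|0|0
+link1  2|0|0
+link2  3|0|0
+link3  4|0|0
C(3,2) f=2→J2  4|0|1
+link4  5|0|1
PS(0,1) f=2→J2  5|0|2
R(3,4) f=1→J1  5|1|2
C(2,0) f=2→J2  5|1|3
C(0,4) f=2→J2  5|1|4
+link5  6|1|4
R(5,2) f=1→J1  6|2|4
C(5,1) f=2→J2  6|2|5
PS(5,4) f=2→J2  6|2|6
R(5,3) f=1→J1  6|3|6
M = 3(6−1)−2·3−6 = 15−6−6 = 3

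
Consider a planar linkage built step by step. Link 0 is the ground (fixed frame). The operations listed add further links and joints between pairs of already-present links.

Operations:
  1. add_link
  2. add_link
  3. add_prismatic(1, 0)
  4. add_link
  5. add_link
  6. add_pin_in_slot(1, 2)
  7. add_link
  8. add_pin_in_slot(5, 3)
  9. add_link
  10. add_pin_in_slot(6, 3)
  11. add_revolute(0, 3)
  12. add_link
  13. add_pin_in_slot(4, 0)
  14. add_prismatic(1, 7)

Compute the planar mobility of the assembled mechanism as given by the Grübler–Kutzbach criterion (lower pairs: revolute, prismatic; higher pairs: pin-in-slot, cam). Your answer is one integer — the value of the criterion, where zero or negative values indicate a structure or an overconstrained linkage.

M = 11

link 0 = ground. State L|J1|J2 = 1|0|0
+link1  2|0|0
+link2  3|0|0
P(1,0) f=1→J1  3|1|0
+link3  4|1|0
+link4  5|1|0
PS(1,2) f=2→J2  5|1|1
+link5  6|1|1
PS(5,3) f=2→J2  6|1|2
+link6  7|1|2
PS(6,3) f=2→J2  7|1|3
R(0,3) f=1→J1  7|2|3
+link7  8|2|3
PS(4,0) f=2→J2  8|2|4
P(1,7) f=1→J1  8|3|4
M = 3(8−1)−2·3−4 = 21−6−4 = 11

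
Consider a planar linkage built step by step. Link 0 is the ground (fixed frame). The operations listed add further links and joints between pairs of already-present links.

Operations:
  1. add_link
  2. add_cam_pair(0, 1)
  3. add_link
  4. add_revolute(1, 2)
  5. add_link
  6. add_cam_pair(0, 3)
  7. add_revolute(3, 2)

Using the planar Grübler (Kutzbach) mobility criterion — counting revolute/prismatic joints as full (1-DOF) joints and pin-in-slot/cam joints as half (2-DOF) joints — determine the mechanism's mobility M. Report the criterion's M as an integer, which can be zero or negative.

L=1 J1=0 J2=0
add link → L=2 J1=0 J2=0
C@0,1 dof=2 J2 → L=2 J1=0 J2=1
add link → L=3 J1=0 J2=1
R@1,2 dof=1 J1 → L=3 J1=1 J2=1
add link → L=4 J1=1 J2=1
C@0,3 dof=2 J2 → L=4 J1=1 J2=2
R@3,2 dof=1 J1 → L=4 J1=2 J2=2
M=3(L−1)−2J1−J2=3·3−2·2−2=3

M = 3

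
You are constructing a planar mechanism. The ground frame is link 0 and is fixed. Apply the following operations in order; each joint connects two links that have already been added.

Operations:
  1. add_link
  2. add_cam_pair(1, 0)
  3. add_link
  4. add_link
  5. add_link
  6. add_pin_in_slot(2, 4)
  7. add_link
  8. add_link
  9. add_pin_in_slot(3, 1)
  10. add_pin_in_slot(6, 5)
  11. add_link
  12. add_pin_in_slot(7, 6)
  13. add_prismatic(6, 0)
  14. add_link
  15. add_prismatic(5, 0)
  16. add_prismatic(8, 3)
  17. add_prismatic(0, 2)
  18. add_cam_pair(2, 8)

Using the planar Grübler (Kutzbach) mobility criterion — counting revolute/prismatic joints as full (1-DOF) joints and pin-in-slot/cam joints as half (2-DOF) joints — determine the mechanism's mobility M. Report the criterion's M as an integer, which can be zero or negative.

M = 10

[1;0;0] (link 0 is ground)
L+ [2;0;0]
C(1,0)∈J2 [2;0;1]
L+ [3;0;1]
L+ [4;0;1]
L+ [5;0;1]
PS(2,4)∈J2 [5;0;2]
L+ [6;0;2]
L+ [7;0;2]
PS(3,1)∈J2 [7;0;3]
PS(6,5)∈J2 [7;0;4]
L+ [8;0;4]
PS(7,6)∈J2 [8;0;5]
P(6,0)∈J1 [8;1;5]
L+ [9;1;5]
P(5,0)∈J1 [9;2;5]
P(8,3)∈J1 [9;3;5]
P(0,2)∈J1 [9;4;5]
C(2,8)∈J2 [9;4;6]
mobility = 24 − 8 − 6 = 10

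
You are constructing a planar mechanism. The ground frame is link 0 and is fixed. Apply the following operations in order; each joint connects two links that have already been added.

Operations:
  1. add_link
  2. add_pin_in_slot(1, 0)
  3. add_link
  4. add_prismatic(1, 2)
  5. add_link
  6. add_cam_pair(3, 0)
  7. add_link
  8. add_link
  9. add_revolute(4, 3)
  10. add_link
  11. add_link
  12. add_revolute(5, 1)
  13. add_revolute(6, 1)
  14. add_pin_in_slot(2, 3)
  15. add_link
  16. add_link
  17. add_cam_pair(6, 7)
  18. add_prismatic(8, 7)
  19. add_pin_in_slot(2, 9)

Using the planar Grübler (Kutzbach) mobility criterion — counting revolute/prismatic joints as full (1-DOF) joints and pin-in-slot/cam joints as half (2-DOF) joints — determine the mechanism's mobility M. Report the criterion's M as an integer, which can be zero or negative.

ground; <1,0,0>
#1 <2,0,0>
PS:1↔0 J2 <2,0,1>
#2 <3,0,1>
P:1↔2 J1 <3,1,1>
#3 <4,1,1>
C:3↔0 J2 <4,1,2>
#4 <5,1,2>
#5 <6,1,2>
R:4↔3 J1 <6,2,2>
#6 <7,2,2>
#7 <8,2,2>
R:5↔1 J1 <8,3,2>
R:6↔1 J1 <8,4,2>
PS:2↔3 J2 <8,4,3>
#8 <9,4,3>
#9 <10,4,3>
C:6↔7 J2 <10,4,4>
P:8↔7 J1 <10,5,4>
PS:2↔9 J2 <10,5,5>
3×9 − 2×5 − 1×5 = 12

M = 12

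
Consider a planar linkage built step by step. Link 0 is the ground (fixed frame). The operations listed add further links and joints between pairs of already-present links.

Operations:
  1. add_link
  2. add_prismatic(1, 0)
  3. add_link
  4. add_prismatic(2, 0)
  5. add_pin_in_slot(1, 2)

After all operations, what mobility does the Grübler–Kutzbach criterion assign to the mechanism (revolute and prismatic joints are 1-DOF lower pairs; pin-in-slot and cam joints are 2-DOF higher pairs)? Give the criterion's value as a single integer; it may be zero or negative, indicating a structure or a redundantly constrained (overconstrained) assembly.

M = 1

L=1 J1=0 J2=0
add link → L=2 J1=0 J2=0
P@1,0 dof=1 J1 → L=2 J1=1 J2=0
add link → L=3 J1=1 J2=0
P@2,0 dof=1 J1 → L=3 J1=2 J2=0
PS@1,2 dof=2 J2 → L=3 J1=2 J2=1
M=3(L−1)−2J1−J2=3·2−2·2−1=1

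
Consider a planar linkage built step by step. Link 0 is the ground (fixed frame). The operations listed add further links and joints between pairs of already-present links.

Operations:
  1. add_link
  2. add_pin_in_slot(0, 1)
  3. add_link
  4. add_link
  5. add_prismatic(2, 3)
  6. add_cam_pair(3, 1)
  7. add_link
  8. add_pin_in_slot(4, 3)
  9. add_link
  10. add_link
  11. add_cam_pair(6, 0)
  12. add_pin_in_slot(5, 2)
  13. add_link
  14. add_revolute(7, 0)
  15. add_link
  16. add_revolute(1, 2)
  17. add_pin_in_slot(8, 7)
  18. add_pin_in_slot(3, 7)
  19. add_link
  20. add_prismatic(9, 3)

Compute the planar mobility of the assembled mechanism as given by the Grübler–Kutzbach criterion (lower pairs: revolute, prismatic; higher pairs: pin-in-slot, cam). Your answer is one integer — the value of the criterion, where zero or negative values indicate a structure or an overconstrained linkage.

L=1 J1=0 J2=0
add link → L=2 J1=0 J2=0
PS@0,1 dof=2 J2 → L=2 J1=0 J2=1
add link → L=3 J1=0 J2=1
add link → L=4 J1=0 J2=1
P@2,3 dof=1 J1 → L=4 J1=1 J2=1
C@3,1 dof=2 J2 → L=4 J1=1 J2=2
add link → L=5 J1=1 J2=2
PS@4,3 dof=2 J2 → L=5 J1=1 J2=3
add link → L=6 J1=1 J2=3
add link → L=7 J1=1 J2=3
C@6,0 dof=2 J2 → L=7 J1=1 J2=4
PS@5,2 dof=2 J2 → L=7 J1=1 J2=5
add link → L=8 J1=1 J2=5
R@7,0 dof=1 J1 → L=8 J1=2 J2=5
add link → L=9 J1=2 J2=5
R@1,2 dof=1 J1 → L=9 J1=3 J2=5
PS@8,7 dof=2 J2 → L=9 J1=3 J2=6
PS@3,7 dof=2 J2 → L=9 J1=3 J2=7
add link → L=10 J1=3 J2=7
P@9,3 dof=1 J1 → L=10 J1=4 J2=7
M=3(L−1)−2J1−J2=3·9−2·4−7=12

M = 12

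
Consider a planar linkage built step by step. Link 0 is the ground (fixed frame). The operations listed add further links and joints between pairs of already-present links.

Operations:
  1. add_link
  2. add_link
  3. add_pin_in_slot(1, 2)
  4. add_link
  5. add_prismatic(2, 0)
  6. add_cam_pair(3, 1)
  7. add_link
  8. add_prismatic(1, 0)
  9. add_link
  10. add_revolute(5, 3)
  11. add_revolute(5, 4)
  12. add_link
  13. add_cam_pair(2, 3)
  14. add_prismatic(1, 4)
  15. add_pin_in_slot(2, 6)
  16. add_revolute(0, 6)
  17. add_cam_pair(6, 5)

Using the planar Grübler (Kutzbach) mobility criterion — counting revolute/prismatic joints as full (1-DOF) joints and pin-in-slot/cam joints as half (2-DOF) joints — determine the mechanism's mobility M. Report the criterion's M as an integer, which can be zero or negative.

M = 1

(L,J1,J2)=(1,0,0); link0 fixed
link1: (2,0,0)
link2: (3,0,0)
PS 1-2 [J2]: (3,0,1)
link3: (4,0,1)
P 2-0 [J1]: (4,1,1)
C 3-1 [J2]: (4,1,2)
link4: (5,1,2)
P 1-0 [J1]: (5,2,2)
link5: (6,2,2)
R 5-3 [J1]: (6,3,2)
R 5-4 [J1]: (6,4,2)
link6: (7,4,2)
C 2-3 [J2]: (7,4,3)
P 1-4 [J1]: (7,5,3)
PS 2-6 [J2]: (7,5,4)
R 0-6 [J1]: (7,6,4)
C 6-5 [J2]: (7,6,5)
Grübler: 3·6 − 2·6 − 5 = 1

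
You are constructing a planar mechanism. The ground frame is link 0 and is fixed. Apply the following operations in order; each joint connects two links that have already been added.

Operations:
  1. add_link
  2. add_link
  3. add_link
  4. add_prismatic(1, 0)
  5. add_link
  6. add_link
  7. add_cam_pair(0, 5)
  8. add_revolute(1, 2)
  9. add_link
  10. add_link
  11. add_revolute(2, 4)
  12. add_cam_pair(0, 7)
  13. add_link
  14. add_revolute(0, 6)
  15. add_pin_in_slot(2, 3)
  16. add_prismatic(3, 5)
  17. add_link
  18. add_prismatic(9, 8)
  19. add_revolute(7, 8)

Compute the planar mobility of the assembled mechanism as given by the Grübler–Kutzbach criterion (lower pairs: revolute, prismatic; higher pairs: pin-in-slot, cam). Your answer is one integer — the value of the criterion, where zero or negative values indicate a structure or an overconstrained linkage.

ground; <1,0,0>
#1 <2,0,0>
#2 <3,0,0>
#3 <4,0,0>
P:1↔0 J1 <4,1,0>
#4 <5,1,0>
#5 <6,1,0>
C:0↔5 J2 <6,1,1>
R:1↔2 J1 <6,2,1>
#6 <7,2,1>
#7 <8,2,1>
R:2↔4 J1 <8,3,1>
C:0↔7 J2 <8,3,2>
#8 <9,3,2>
R:0↔6 J1 <9,4,2>
PS:2↔3 J2 <9,4,3>
P:3↔5 J1 <9,5,3>
#9 <10,5,3>
P:9↔8 J1 <10,6,3>
R:7↔8 J1 <10,7,3>
3×9 − 2×7 − 1×3 = 10

M = 10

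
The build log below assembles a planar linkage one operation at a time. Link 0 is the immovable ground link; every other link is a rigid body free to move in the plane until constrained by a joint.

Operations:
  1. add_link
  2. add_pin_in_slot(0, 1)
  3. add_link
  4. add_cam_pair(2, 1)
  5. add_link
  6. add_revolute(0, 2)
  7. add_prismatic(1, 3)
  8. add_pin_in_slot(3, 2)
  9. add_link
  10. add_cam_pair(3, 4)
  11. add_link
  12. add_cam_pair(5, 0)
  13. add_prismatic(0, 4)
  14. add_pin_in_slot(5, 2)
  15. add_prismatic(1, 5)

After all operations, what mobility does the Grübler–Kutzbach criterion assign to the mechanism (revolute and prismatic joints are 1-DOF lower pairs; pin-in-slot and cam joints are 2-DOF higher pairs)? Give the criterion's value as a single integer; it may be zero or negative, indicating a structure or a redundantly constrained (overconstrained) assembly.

M = 1

[1;0;0] (link 0 is ground)
L+ [2;0;0]
PS(0,1)∈J2 [2;0;1]
L+ [3;0;1]
C(2,1)∈J2 [3;0;2]
L+ [4;0;2]
R(0,2)∈J1 [4;1;2]
P(1,3)∈J1 [4;2;2]
PS(3,2)∈J2 [4;2;3]
L+ [5;2;3]
C(3,4)∈J2 [5;2;4]
L+ [6;2;4]
C(5,0)∈J2 [6;2;5]
P(0,4)∈J1 [6;3;5]
PS(5,2)∈J2 [6;3;6]
P(1,5)∈J1 [6;4;6]
mobility = 15 − 8 − 6 = 1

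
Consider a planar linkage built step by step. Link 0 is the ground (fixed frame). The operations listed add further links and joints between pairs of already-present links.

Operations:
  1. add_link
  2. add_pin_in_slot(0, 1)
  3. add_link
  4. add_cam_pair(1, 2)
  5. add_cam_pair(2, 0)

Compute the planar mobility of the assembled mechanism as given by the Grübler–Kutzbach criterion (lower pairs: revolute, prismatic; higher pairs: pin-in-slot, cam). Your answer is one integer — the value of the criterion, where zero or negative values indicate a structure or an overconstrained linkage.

ground; <1,0,0>
#1 <2,0,0>
PS:0↔1 J2 <2,0,1>
#2 <3,0,1>
C:1↔2 J2 <3,0,2>
C:2↔0 J2 <3,0,3>
3×2 − 2×0 − 1×3 = 3

M = 3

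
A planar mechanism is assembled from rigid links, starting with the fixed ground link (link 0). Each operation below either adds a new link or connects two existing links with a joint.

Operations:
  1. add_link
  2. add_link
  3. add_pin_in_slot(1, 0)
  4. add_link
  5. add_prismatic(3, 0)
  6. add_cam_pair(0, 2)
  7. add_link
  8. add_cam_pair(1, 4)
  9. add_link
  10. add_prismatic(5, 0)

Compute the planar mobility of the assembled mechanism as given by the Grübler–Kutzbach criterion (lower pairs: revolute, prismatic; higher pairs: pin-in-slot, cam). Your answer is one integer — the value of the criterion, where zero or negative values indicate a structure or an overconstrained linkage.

(L,J1,J2)=(1,0,0); link0 fixed
link1: (2,0,0)
link2: (3,0,0)
PS 1-0 [J2]: (3,0,1)
link3: (4,0,1)
P 3-0 [J1]: (4,1,1)
C 0-2 [J2]: (4,1,2)
link4: (5,1,2)
C 1-4 [J2]: (5,1,3)
link5: (6,1,3)
P 5-0 [J1]: (6,2,3)
Grübler: 3·5 − 2·2 − 3 = 8

M = 8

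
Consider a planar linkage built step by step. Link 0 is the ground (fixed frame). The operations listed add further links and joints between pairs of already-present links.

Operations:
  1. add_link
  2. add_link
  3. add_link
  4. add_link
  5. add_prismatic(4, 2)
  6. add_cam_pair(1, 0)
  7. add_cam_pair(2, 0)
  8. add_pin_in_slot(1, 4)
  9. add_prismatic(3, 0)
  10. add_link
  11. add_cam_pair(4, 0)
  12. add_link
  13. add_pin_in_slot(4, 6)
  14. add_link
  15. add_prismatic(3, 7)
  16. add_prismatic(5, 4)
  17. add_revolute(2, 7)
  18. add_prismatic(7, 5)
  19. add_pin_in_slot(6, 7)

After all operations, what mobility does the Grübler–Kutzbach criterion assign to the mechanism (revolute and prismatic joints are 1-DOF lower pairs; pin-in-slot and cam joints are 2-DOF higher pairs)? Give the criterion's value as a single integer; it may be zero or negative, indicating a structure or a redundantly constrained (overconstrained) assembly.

M = 3

(L,J1,J2)=(1,0,0); link0 fixed
link1: (2,0,0)
link2: (3,0,0)
link3: (4,0,0)
link4: (5,0,0)
P 4-2 [J1]: (5,1,0)
C 1-0 [J2]: (5,1,1)
C 2-0 [J2]: (5,1,2)
PS 1-4 [J2]: (5,1,3)
P 3-0 [J1]: (5,2,3)
link5: (6,2,3)
C 4-0 [J2]: (6,2,4)
link6: (7,2,4)
PS 4-6 [J2]: (7,2,5)
link7: (8,2,5)
P 3-7 [J1]: (8,3,5)
P 5-4 [J1]: (8,4,5)
R 2-7 [J1]: (8,5,5)
P 7-5 [J1]: (8,6,5)
PS 6-7 [J2]: (8,6,6)
Grübler: 3·7 − 2·6 − 6 = 3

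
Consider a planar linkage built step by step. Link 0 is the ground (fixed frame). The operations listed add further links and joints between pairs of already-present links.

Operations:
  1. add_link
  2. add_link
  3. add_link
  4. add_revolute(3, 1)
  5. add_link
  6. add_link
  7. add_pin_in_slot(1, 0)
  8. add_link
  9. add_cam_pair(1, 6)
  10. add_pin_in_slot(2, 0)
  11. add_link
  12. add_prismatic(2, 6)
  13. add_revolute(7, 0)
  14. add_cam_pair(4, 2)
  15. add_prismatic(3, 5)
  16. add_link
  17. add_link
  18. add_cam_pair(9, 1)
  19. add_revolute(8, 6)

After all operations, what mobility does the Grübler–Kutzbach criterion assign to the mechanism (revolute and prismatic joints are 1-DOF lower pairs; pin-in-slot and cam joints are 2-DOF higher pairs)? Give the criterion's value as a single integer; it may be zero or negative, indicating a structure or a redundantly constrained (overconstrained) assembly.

M = 12

ground; <1,0,0>
#1 <2,0,0>
#2 <3,0,0>
#3 <4,0,0>
R:3↔1 J1 <4,1,0>
#4 <5,1,0>
#5 <6,1,0>
PS:1↔0 J2 <6,1,1>
#6 <7,1,1>
C:1↔6 J2 <7,1,2>
PS:2↔0 J2 <7,1,3>
#7 <8,1,3>
P:2↔6 J1 <8,2,3>
R:7↔0 J1 <8,3,3>
C:4↔2 J2 <8,3,4>
P:3↔5 J1 <8,4,4>
#8 <9,4,4>
#9 <10,4,4>
C:9↔1 J2 <10,4,5>
R:8↔6 J1 <10,5,5>
3×9 − 2×5 − 1×5 = 12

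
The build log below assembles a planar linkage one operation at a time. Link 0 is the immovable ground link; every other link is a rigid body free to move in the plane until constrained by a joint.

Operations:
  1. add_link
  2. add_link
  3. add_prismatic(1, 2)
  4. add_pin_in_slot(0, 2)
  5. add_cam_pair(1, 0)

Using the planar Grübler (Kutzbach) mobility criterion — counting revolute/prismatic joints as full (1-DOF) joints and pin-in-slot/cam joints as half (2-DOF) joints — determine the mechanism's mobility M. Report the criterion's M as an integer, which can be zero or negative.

M = 2

[1;0;0] (link 0 is ground)
L+ [2;0;0]
L+ [3;0;0]
P(1,2)∈J1 [3;1;0]
PS(0,2)∈J2 [3;1;1]
C(1,0)∈J2 [3;1;2]
mobility = 6 − 2 − 2 = 2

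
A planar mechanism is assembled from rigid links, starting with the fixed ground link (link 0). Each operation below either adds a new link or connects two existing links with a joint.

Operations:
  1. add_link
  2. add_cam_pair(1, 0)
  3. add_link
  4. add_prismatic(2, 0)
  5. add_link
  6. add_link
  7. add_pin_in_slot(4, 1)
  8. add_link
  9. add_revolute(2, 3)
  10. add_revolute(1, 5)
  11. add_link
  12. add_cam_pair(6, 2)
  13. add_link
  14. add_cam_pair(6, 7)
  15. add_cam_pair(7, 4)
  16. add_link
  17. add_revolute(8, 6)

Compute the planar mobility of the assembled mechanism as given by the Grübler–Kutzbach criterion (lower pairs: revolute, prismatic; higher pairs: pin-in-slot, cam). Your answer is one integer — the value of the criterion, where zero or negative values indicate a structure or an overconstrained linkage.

[1;0;0] (link 0 is ground)
L+ [2;0;0]
C(1,0)∈J2 [2;0;1]
L+ [3;0;1]
P(2,0)∈J1 [3;1;1]
L+ [4;1;1]
L+ [5;1;1]
PS(4,1)∈J2 [5;1;2]
L+ [6;1;2]
R(2,3)∈J1 [6;2;2]
R(1,5)∈J1 [6;3;2]
L+ [7;3;2]
C(6,2)∈J2 [7;3;3]
L+ [8;3;3]
C(6,7)∈J2 [8;3;4]
C(7,4)∈J2 [8;3;5]
L+ [9;3;5]
R(8,6)∈J1 [9;4;5]
mobility = 24 − 8 − 5 = 11

M = 11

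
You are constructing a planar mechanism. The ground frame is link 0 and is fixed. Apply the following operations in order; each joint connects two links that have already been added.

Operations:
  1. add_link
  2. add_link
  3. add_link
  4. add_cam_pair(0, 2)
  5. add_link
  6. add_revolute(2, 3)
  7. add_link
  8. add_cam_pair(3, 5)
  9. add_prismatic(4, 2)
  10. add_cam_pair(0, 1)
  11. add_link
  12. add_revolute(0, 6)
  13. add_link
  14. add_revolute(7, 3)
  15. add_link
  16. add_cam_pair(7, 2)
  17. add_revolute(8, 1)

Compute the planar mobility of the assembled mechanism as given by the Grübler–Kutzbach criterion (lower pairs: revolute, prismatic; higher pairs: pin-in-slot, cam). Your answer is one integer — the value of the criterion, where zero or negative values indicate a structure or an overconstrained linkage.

M = 10

L=1 J1=0 J2=0
add link → L=2 J1=0 J2=0
add link → L=3 J1=0 J2=0
add link → L=4 J1=0 J2=0
C@0,2 dof=2 J2 → L=4 J1=0 J2=1
add link → L=5 J1=0 J2=1
R@2,3 dof=1 J1 → L=5 J1=1 J2=1
add link → L=6 J1=1 J2=1
C@3,5 dof=2 J2 → L=6 J1=1 J2=2
P@4,2 dof=1 J1 → L=6 J1=2 J2=2
C@0,1 dof=2 J2 → L=6 J1=2 J2=3
add link → L=7 J1=2 J2=3
R@0,6 dof=1 J1 → L=7 J1=3 J2=3
add link → L=8 J1=3 J2=3
R@7,3 dof=1 J1 → L=8 J1=4 J2=3
add link → L=9 J1=4 J2=3
C@7,2 dof=2 J2 → L=9 J1=4 J2=4
R@8,1 dof=1 J1 → L=9 J1=5 J2=4
M=3(L−1)−2J1−J2=3·8−2·5−4=10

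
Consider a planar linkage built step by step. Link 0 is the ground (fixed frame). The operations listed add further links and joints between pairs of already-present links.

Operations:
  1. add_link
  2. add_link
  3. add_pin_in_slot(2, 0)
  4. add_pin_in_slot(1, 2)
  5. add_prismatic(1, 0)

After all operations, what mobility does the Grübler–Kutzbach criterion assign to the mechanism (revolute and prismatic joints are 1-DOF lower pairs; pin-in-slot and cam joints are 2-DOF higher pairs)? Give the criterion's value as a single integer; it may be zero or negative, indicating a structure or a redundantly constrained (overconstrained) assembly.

link 0 = ground. State L|J1|J2 = 1|0|0
+link1  2|0|0
+link2  3|0|0
PS(2,0) f=2→J2  3|0|1
PS(1,2) f=2→J2  3|0|2
P(1,0) f=1→J1  3|1|2
M = 3(3−1)−2·1−2 = 6−2−2 = 2

M = 2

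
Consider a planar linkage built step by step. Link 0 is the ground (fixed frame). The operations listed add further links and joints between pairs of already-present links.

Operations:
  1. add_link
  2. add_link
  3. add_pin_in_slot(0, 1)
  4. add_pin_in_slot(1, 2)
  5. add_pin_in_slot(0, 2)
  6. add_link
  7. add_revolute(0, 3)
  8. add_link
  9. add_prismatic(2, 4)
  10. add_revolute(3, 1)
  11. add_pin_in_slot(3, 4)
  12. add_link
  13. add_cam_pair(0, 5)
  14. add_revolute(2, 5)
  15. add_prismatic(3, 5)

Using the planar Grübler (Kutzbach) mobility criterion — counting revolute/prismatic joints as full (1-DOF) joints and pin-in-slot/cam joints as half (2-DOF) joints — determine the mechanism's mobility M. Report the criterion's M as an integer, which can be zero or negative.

ground; <1,0,0>
#1 <2,0,0>
#2 <3,0,0>
PS:0↔1 J2 <3,0,1>
PS:1↔2 J2 <3,0,2>
PS:0↔2 J2 <3,0,3>
#3 <4,0,3>
R:0↔3 J1 <4,1,3>
#4 <5,1,3>
P:2↔4 J1 <5,2,3>
R:3↔1 J1 <5,3,3>
PS:3↔4 J2 <5,3,4>
#5 <6,3,4>
C:0↔5 J2 <6,3,5>
R:2↔5 J1 <6,4,5>
P:3↔5 J1 <6,5,5>
3×5 − 2×5 − 1×5 = 0

M = 0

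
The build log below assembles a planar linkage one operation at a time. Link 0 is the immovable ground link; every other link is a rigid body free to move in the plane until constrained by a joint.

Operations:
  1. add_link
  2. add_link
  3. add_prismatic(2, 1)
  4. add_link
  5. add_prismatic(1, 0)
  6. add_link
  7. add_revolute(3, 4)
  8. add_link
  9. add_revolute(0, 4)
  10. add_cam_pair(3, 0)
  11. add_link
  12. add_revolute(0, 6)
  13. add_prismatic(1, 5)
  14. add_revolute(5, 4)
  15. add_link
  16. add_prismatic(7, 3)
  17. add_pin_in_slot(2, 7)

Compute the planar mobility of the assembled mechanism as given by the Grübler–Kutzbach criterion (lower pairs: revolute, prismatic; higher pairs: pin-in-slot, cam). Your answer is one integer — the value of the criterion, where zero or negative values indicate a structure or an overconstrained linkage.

M = 3

link 0 = ground. State L|J1|J2 = 1|0|0
+link1  2|0|0
+link2  3|0|0
P(2,1) f=1→J1  3|1|0
+link3  4|1|0
P(1,0) f=1→J1  4|2|0
+link4  5|2|0
R(3,4) f=1→J1  5|3|0
+link5  6|3|0
R(0,4) f=1→J1  6|4|0
C(3,0) f=2→J2  6|4|1
+link6  7|4|1
R(0,6) f=1→J1  7|5|1
P(1,5) f=1→J1  7|6|1
R(5,4) f=1→J1  7|7|1
+link7  8|7|1
P(7,3) f=1→J1  8|8|1
PS(2,7) f=2→J2  8|8|2
M = 3(8−1)−2·8−2 = 21−16−2 = 3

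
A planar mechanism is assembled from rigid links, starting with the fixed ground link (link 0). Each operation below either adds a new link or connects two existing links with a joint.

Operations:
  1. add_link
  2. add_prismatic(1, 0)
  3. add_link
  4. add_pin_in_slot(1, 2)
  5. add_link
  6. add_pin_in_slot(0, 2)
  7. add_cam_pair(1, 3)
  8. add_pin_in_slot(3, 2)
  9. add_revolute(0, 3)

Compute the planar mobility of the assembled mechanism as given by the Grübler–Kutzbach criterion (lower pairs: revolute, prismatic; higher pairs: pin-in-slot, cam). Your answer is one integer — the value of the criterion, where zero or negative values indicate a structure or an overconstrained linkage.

(L,J1,J2)=(1,0,0); link0 fixed
link1: (2,0,0)
P 1-0 [J1]: (2,1,0)
link2: (3,1,0)
PS 1-2 [J2]: (3,1,1)
link3: (4,1,1)
PS 0-2 [J2]: (4,1,2)
C 1-3 [J2]: (4,1,3)
PS 3-2 [J2]: (4,1,4)
R 0-3 [J1]: (4,2,4)
Grübler: 3·3 − 2·2 − 4 = 1

M = 1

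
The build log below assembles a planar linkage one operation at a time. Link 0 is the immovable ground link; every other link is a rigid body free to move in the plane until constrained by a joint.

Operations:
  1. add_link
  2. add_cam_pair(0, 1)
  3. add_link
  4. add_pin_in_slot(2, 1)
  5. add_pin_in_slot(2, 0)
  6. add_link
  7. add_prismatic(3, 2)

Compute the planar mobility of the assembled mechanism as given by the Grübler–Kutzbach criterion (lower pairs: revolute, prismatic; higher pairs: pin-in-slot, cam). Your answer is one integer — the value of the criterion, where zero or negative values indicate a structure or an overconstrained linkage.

ground; <1,0,0>
#1 <2,0,0>
C:0↔1 J2 <2,0,1>
#2 <3,0,1>
PS:2↔1 J2 <3,0,2>
PS:2↔0 J2 <3,0,3>
#3 <4,0,3>
P:3↔2 J1 <4,1,3>
3×3 − 2×1 − 1×3 = 4

M = 4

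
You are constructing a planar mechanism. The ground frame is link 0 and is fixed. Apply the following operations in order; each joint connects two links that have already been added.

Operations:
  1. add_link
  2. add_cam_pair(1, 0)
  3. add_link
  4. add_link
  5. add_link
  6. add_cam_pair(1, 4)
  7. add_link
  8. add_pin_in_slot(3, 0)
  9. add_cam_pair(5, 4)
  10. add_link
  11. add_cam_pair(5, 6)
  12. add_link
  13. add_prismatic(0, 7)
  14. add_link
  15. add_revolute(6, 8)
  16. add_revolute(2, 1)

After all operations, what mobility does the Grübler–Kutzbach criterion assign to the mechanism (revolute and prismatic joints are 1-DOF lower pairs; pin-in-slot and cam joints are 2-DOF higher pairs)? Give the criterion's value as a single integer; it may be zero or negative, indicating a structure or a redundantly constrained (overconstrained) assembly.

M = 13

(L,J1,J2)=(1,0,0); link0 fixed
link1: (2,0,0)
C 1-0 [J2]: (2,0,1)
link2: (3,0,1)
link3: (4,0,1)
link4: (5,0,1)
C 1-4 [J2]: (5,0,2)
link5: (6,0,2)
PS 3-0 [J2]: (6,0,3)
C 5-4 [J2]: (6,0,4)
link6: (7,0,4)
C 5-6 [J2]: (7,0,5)
link7: (8,0,5)
P 0-7 [J1]: (8,1,5)
link8: (9,1,5)
R 6-8 [J1]: (9,2,5)
R 2-1 [J1]: (9,3,5)
Grübler: 3·8 − 2·3 − 5 = 13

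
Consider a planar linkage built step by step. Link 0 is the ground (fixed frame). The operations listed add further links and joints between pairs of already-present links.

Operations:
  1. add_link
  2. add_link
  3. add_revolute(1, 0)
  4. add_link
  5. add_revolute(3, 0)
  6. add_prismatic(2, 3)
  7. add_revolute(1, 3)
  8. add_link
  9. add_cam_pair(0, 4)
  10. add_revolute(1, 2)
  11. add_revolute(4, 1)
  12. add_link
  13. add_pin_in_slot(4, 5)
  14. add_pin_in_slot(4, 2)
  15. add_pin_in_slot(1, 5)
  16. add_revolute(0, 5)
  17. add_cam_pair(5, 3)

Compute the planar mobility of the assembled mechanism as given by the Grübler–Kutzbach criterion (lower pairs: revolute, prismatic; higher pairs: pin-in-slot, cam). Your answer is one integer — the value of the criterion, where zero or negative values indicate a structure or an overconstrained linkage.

M = -4

[1;0;0] (link 0 is ground)
L+ [2;0;0]
L+ [3;0;0]
R(1,0)∈J1 [3;1;0]
L+ [4;1;0]
R(3,0)∈J1 [4;2;0]
P(2,3)∈J1 [4;3;0]
R(1,3)∈J1 [4;4;0]
L+ [5;4;0]
C(0,4)∈J2 [5;4;1]
R(1,2)∈J1 [5;5;1]
R(4,1)∈J1 [5;6;1]
L+ [6;6;1]
PS(4,5)∈J2 [6;6;2]
PS(4,2)∈J2 [6;6;3]
PS(1,5)∈J2 [6;6;4]
R(0,5)∈J1 [6;7;4]
C(5,3)∈J2 [6;7;5]
mobility = 15 − 14 − 5 = -4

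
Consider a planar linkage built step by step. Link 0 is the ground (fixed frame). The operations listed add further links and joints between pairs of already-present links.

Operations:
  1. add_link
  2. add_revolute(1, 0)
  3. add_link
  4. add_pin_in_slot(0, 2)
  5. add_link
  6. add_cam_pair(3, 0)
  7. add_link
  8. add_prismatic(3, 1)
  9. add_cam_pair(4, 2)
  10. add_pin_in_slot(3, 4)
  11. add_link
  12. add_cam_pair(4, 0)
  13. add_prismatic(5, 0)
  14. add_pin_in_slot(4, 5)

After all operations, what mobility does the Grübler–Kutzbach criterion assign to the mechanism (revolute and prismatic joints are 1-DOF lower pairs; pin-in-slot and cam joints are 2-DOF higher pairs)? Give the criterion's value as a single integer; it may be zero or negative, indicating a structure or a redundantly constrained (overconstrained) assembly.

ground; <1,0,0>
#1 <2,0,0>
R:1↔0 J1 <2,1,0>
#2 <3,1,0>
PS:0↔2 J2 <3,1,1>
#3 <4,1,1>
C:3↔0 J2 <4,1,2>
#4 <5,1,2>
P:3↔1 J1 <5,2,2>
C:4↔2 J2 <5,2,3>
PS:3↔4 J2 <5,2,4>
#5 <6,2,4>
C:4↔0 J2 <6,2,5>
P:5↔0 J1 <6,3,5>
PS:4↔5 J2 <6,3,6>
3×5 − 2×3 − 1×6 = 3

M = 3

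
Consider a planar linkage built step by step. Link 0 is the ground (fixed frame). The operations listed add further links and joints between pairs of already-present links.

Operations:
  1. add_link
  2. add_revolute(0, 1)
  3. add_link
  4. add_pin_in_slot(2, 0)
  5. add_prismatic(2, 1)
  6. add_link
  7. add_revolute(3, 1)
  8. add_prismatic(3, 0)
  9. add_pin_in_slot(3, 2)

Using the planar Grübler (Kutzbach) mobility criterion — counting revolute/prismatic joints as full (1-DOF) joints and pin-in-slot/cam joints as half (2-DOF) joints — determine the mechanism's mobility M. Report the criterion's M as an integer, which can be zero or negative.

[1;0;0] (link 0 is ground)
L+ [2;0;0]
R(0,1)∈J1 [2;1;0]
L+ [3;1;0]
PS(2,0)∈J2 [3;1;1]
P(2,1)∈J1 [3;2;1]
L+ [4;2;1]
R(3,1)∈J1 [4;3;1]
P(3,0)∈J1 [4;4;1]
PS(3,2)∈J2 [4;4;2]
mobility = 9 − 8 − 2 = -1

M = -1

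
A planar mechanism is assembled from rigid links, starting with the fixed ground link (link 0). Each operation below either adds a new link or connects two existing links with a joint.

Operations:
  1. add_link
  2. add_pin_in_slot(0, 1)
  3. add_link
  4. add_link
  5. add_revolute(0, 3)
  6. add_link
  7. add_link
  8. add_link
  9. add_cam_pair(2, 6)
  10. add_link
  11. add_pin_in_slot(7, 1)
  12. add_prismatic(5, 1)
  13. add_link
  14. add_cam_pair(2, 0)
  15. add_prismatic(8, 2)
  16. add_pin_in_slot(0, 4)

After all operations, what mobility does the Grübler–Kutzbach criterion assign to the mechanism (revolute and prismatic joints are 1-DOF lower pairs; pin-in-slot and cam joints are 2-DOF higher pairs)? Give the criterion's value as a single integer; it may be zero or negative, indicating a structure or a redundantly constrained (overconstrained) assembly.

M = 13

(L,J1,J2)=(1,0,0); link0 fixed
link1: (2,0,0)
PS 0-1 [J2]: (2,0,1)
link2: (3,0,1)
link3: (4,0,1)
R 0-3 [J1]: (4,1,1)
link4: (5,1,1)
link5: (6,1,1)
link6: (7,1,1)
C 2-6 [J2]: (7,1,2)
link7: (8,1,2)
PS 7-1 [J2]: (8,1,3)
P 5-1 [J1]: (8,2,3)
link8: (9,2,3)
C 2-0 [J2]: (9,2,4)
P 8-2 [J1]: (9,3,4)
PS 0-4 [J2]: (9,3,5)
Grübler: 3·8 − 2·3 − 5 = 13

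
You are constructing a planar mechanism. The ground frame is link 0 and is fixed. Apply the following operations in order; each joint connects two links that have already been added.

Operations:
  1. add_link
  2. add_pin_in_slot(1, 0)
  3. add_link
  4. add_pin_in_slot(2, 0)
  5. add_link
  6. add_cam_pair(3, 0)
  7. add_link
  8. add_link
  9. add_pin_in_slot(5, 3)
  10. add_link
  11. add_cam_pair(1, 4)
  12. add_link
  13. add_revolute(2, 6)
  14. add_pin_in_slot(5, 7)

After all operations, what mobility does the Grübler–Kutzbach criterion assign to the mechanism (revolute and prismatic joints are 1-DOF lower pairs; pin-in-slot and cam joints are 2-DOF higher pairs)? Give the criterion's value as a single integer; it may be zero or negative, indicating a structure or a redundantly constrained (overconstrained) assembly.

M = 13

L=1 J1=0 J2=0
add link → L=2 J1=0 J2=0
PS@1,0 dof=2 J2 → L=2 J1=0 J2=1
add link → L=3 J1=0 J2=1
PS@2,0 dof=2 J2 → L=3 J1=0 J2=2
add link → L=4 J1=0 J2=2
C@3,0 dof=2 J2 → L=4 J1=0 J2=3
add link → L=5 J1=0 J2=3
add link → L=6 J1=0 J2=3
PS@5,3 dof=2 J2 → L=6 J1=0 J2=4
add link → L=7 J1=0 J2=4
C@1,4 dof=2 J2 → L=7 J1=0 J2=5
add link → L=8 J1=0 J2=5
R@2,6 dof=1 J1 → L=8 J1=1 J2=5
PS@5,7 dof=2 J2 → L=8 J1=1 J2=6
M=3(L−1)−2J1−J2=3·7−2·1−6=13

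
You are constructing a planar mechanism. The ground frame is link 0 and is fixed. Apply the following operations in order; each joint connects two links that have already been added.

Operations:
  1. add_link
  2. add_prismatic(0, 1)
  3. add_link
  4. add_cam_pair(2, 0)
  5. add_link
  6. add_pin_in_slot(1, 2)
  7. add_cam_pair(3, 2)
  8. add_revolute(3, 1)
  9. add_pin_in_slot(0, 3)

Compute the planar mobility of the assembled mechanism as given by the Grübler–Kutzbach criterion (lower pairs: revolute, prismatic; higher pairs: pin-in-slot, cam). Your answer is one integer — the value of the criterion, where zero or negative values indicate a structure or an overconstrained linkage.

(L,J1,J2)=(1,0,0); link0 fixed
link1: (2,0,0)
P 0-1 [J1]: (2,1,0)
link2: (3,1,0)
C 2-0 [J2]: (3,1,1)
link3: (4,1,1)
PS 1-2 [J2]: (4,1,2)
C 3-2 [J2]: (4,1,3)
R 3-1 [J1]: (4,2,3)
PS 0-3 [J2]: (4,2,4)
Grübler: 3·3 − 2·2 − 4 = 1

M = 1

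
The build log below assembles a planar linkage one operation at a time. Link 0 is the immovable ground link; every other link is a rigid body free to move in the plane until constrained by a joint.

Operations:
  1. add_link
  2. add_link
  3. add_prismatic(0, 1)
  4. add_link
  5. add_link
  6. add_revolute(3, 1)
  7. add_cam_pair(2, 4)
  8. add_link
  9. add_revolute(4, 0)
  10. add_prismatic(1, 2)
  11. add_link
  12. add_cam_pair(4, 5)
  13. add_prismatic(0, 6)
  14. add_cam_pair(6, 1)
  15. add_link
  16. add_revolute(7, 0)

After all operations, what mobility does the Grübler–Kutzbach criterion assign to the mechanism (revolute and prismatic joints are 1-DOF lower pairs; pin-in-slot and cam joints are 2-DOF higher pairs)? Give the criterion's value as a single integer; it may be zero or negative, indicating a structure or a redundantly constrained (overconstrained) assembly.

M = 6

L=1 J1=0 J2=0
add link → L=2 J1=0 J2=0
add link → L=3 J1=0 J2=0
P@0,1 dof=1 J1 → L=3 J1=1 J2=0
add link → L=4 J1=1 J2=0
add link → L=5 J1=1 J2=0
R@3,1 dof=1 J1 → L=5 J1=2 J2=0
C@2,4 dof=2 J2 → L=5 J1=2 J2=1
add link → L=6 J1=2 J2=1
R@4,0 dof=1 J1 → L=6 J1=3 J2=1
P@1,2 dof=1 J1 → L=6 J1=4 J2=1
add link → L=7 J1=4 J2=1
C@4,5 dof=2 J2 → L=7 J1=4 J2=2
P@0,6 dof=1 J1 → L=7 J1=5 J2=2
C@6,1 dof=2 J2 → L=7 J1=5 J2=3
add link → L=8 J1=5 J2=3
R@7,0 dof=1 J1 → L=8 J1=6 J2=3
M=3(L−1)−2J1−J2=3·7−2·6−3=6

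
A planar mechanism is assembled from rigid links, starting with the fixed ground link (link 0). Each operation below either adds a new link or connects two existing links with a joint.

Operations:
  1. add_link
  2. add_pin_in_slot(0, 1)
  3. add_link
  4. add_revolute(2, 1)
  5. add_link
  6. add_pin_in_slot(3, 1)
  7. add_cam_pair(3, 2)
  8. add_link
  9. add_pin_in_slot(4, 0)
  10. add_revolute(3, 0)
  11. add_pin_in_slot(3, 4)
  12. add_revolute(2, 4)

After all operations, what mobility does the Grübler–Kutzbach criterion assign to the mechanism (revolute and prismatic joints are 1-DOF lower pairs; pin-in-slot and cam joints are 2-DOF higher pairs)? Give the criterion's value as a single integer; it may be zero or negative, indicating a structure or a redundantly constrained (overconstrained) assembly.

(L,J1,J2)=(1,0,0); link0 fixed
link1: (2,0,0)
PS 0-1 [J2]: (2,0,1)
link2: (3,0,1)
R 2-1 [J1]: (3,1,1)
link3: (4,1,1)
PS 3-1 [J2]: (4,1,2)
C 3-2 [J2]: (4,1,3)
link4: (5,1,3)
PS 4-0 [J2]: (5,1,4)
R 3-0 [J1]: (5,2,4)
PS 3-4 [J2]: (5,2,5)
R 2-4 [J1]: (5,3,5)
Grübler: 3·4 − 2·3 − 5 = 1

M = 1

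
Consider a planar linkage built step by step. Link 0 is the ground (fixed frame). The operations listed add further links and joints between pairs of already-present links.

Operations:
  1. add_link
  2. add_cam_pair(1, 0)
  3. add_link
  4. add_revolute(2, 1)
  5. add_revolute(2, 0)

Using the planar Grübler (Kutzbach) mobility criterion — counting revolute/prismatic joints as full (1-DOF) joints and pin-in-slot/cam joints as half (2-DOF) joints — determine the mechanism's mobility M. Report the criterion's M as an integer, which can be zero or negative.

M = 1

L=1 J1=0 J2=0
add link → L=2 J1=0 J2=0
C@1,0 dof=2 J2 → L=2 J1=0 J2=1
add link → L=3 J1=0 J2=1
R@2,1 dof=1 J1 → L=3 J1=1 J2=1
R@2,0 dof=1 J1 → L=3 J1=2 J2=1
M=3(L−1)−2J1−J2=3·2−2·2−1=1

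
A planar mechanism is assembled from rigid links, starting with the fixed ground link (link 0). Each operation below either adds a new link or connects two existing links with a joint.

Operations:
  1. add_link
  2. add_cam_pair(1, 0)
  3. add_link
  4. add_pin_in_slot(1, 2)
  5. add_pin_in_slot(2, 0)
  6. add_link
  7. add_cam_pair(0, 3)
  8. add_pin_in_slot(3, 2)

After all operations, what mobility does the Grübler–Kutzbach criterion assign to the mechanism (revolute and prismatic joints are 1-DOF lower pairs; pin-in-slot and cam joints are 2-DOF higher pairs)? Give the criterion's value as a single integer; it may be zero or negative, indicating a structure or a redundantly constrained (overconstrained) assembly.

M = 4

[1;0;0] (link 0 is ground)
L+ [2;0;0]
C(1,0)∈J2 [2;0;1]
L+ [3;0;1]
PS(1,2)∈J2 [3;0;2]
PS(2,0)∈J2 [3;0;3]
L+ [4;0;3]
C(0,3)∈J2 [4;0;4]
PS(3,2)∈J2 [4;0;5]
mobility = 9 − 0 − 5 = 4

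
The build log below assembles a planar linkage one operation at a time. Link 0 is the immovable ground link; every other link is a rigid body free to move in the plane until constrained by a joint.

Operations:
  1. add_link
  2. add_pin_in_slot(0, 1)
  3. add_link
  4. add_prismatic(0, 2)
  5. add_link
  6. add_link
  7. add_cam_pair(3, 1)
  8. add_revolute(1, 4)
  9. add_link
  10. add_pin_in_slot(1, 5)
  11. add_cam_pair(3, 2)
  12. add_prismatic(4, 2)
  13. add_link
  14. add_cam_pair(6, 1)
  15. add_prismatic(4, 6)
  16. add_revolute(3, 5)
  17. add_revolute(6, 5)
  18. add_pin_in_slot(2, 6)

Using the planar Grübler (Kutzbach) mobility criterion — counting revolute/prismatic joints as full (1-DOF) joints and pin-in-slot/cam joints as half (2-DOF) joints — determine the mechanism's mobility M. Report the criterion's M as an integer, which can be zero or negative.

ground; <1,0,0>
#1 <2,0,0>
PS:0↔1 J2 <2,0,1>
#2 <3,0,1>
P:0↔2 J1 <3,1,1>
#3 <4,1,1>
#4 <5,1,1>
C:3↔1 J2 <5,1,2>
R:1↔4 J1 <5,2,2>
#5 <6,2,2>
PS:1↔5 J2 <6,2,3>
C:3↔2 J2 <6,2,4>
P:4↔2 J1 <6,3,4>
#6 <7,3,4>
C:6↔1 J2 <7,3,5>
P:4↔6 J1 <7,4,5>
R:3↔5 J1 <7,5,5>
R:6↔5 J1 <7,6,5>
PS:2↔6 J2 <7,6,6>
3×6 − 2×6 − 1×6 = 0

M = 0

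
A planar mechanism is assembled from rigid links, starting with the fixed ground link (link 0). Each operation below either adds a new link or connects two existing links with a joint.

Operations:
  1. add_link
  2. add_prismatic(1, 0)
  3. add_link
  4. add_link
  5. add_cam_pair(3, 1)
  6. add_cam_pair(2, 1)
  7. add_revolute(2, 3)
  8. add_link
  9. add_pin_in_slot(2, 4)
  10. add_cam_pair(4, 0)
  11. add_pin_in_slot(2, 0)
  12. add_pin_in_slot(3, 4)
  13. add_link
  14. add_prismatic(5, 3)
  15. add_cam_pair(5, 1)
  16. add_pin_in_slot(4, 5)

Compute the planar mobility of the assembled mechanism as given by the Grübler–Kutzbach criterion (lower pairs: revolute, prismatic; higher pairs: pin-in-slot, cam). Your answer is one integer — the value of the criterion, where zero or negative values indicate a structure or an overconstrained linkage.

[1;0;0] (link 0 is ground)
L+ [2;0;0]
P(1,0)∈J1 [2;1;0]
L+ [3;1;0]
L+ [4;1;0]
C(3,1)∈J2 [4;1;1]
C(2,1)∈J2 [4;1;2]
R(2,3)∈J1 [4;2;2]
L+ [5;2;2]
PS(2,4)∈J2 [5;2;3]
C(4,0)∈J2 [5;2;4]
PS(2,0)∈J2 [5;2;5]
PS(3,4)∈J2 [5;2;6]
L+ [6;2;6]
P(5,3)∈J1 [6;3;6]
C(5,1)∈J2 [6;3;7]
PS(4,5)∈J2 [6;3;8]
mobility = 15 − 6 − 8 = 1

M = 1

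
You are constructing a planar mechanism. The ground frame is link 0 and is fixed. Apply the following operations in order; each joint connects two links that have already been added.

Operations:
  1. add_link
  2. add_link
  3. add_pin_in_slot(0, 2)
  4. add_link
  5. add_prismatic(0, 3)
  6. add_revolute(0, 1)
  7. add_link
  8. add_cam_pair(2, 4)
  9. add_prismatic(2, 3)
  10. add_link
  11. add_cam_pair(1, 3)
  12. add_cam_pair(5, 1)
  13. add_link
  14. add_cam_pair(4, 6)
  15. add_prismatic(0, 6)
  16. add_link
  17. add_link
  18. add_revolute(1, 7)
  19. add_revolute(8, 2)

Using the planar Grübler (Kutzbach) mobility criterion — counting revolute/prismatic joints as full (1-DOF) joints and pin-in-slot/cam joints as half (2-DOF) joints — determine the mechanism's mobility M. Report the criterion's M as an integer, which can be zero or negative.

link 0 = ground. State L|J1|J2 = 1|0|0
+link1  2|0|0
+link2  3|0|0
PS(0,2) f=2→J2  3|0|1
+link3  4|0|1
P(0,3) f=1→J1  4|1|1
R(0,1) f=1→J1  4|2|1
+link4  5|2|1
C(2,4) f=2→J2  5|2|2
P(2,3) f=1→J1  5|3|2
+link5  6|3|2
C(1,3) f=2→J2  6|3|3
C(5,1) f=2→J2  6|3|4
+link6  7|3|4
C(4,6) f=2→J2  7|3|5
P(0,6) f=1→J1  7|4|5
+link7  8|4|5
+link8  9|4|5
R(1,7) f=1→J1  9|5|5
R(8,2) f=1→J1  9|6|5
M = 3(9−1)−2·6−5 = 24−12−5 = 7

M = 7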